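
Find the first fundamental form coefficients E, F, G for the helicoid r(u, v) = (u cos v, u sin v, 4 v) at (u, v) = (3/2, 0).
E = 1;  F = 0;  G = 73/4

Partials: r_u = (cos(v), sin(v), 0), r_v = (-u*sin(v), u*cos(v), 4). As functions of (u, v):
  E = r_u · r_u = 1,
  F = r_u · r_v = 0,
  G = r_v · r_v = u^2 + 16.
Evaluating at (u, v) = (3/2, 0): E = 1, F = 0, G = 73/4.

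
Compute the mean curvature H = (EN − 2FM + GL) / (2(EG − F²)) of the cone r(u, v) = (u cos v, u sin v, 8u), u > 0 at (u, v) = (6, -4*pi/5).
H = 2*sqrt(65)/195

With E = 65, F = 0, G = u^2, L = 0, M = 0, N = 8*sqrt(65)*u^2/(65*Abs(u)), assemble
  H = (EN − 2FM + GL) / (2(EG − F²)) = 4*sqrt(65)/(65*Abs(u)).
At (u, v) = (6, -4*pi/5): H = 2*sqrt(65)/195.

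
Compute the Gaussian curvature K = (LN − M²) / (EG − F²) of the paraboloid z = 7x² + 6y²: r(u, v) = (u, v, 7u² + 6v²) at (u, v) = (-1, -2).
K = 168/597529

Coefficients of the first fundamental form: E = 196*u^2 + 1, F = 168*u*v, G = 144*v^2 + 1.
Coefficients of the second fundamental form: L = 14/sqrt(196*u^2 + 144*v^2 + 1), M = 0, N = 12/sqrt(196*u^2 + 144*v^2 + 1).
Assemble K = (LN − M²)/(EG − F²) = 168/(38416*u^4 + 56448*u^2*v^2 + 392*u^2 + 20736*v^4 + 288*v^2 + 1). At (u, v) = (-1, -2): K = 168/597529.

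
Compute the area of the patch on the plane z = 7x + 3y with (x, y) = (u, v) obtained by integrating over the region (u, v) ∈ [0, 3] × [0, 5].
Area = 15*sqrt(59)

Area = ∫∫ √(EG − F²) du dv with √(EG − F²) = sqrt(59). Integrating over [0, 3] × [0, 5] gives 15*sqrt(59).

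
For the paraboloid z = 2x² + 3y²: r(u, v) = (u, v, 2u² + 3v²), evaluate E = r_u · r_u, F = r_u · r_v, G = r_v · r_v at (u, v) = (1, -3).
E = 17;  F = -72;  G = 325

Partials: r_u = (1, 0, 4*u), r_v = (0, 1, 6*v). As functions of (u, v):
  E = r_u · r_u = 16*u^2 + 1,
  F = r_u · r_v = 24*u*v,
  G = r_v · r_v = 36*v^2 + 1.
Evaluating at (u, v) = (1, -3): E = 17, F = -72, G = 325.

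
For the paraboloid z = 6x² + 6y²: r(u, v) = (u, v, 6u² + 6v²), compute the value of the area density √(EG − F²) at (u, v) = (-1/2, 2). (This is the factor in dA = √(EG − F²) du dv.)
√(EG − F²)|_{(-1/2, 2)} = sqrt(613)

E = 144*u^2 + 1, F = 144*u*v, G = 144*v^2 + 1, so EG − F² = 144*u^2 + 144*v^2 + 1. Taking the positive square root: √(EG − F²) = sqrt(144*u^2 + 144*v^2 + 1). At (u, v) = (-1/2, 2): sqrt(613).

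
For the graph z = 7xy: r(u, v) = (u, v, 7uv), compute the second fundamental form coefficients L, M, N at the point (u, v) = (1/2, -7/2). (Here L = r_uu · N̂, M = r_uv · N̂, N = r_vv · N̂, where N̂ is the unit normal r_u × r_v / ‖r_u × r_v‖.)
L = 0;  M = 7*sqrt(2454)/1227;  N = 0

Compute the unit normal N̂(u, v) = (-7*v/sqrt(49*u^2 + 49*v^2 + 1), -7*u/sqrt(49*u^2 + 49*v^2 + 1), 1/sqrt(49*u^2 + 49*v^2 + 1)), and the second partials r_uu, r_uv, r_vv. Take dot products:
  L(u, v) = r_uu · N̂ = 0,
  M(u, v) = r_uv · N̂ = 7/sqrt(49*u^2 + 49*v^2 + 1),
  N(u, v) = r_vv · N̂ = 0.
Evaluating at (u, v) = (1/2, -7/2):
  L = 0, M = 7*sqrt(2454)/1227, N = 0.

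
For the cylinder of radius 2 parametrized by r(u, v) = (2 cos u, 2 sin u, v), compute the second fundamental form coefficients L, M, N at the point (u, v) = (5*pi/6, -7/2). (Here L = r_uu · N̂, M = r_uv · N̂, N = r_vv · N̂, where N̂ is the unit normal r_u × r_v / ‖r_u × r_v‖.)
L = -2;  M = 0;  N = 0

Compute the unit normal N̂(u, v) = (cos(u), sin(u), 0), and the second partials r_uu, r_uv, r_vv. Take dot products:
  L(u, v) = r_uu · N̂ = -2,
  M(u, v) = r_uv · N̂ = 0,
  N(u, v) = r_vv · N̂ = 0.
Evaluating at (u, v) = (5*pi/6, -7/2):
  L = -2, M = 0, N = 0.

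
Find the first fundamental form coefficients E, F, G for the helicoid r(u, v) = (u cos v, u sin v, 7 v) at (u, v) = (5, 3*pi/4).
E = 1;  F = 0;  G = 74

Partials: r_u = (cos(v), sin(v), 0), r_v = (-u*sin(v), u*cos(v), 7). As functions of (u, v):
  E = r_u · r_u = 1,
  F = r_u · r_v = 0,
  G = r_v · r_v = u^2 + 49.
Evaluating at (u, v) = (5, 3*pi/4): E = 1, F = 0, G = 74.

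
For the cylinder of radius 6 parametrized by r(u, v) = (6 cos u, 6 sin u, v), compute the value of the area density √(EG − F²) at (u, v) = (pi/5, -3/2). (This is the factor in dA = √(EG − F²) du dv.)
√(EG − F²)|_{(pi/5, -3/2)} = 6

E = 36, F = 0, G = 1, so EG − F² = 36. Taking the positive square root: √(EG − F²) = 6. At (u, v) = (pi/5, -3/2): 6.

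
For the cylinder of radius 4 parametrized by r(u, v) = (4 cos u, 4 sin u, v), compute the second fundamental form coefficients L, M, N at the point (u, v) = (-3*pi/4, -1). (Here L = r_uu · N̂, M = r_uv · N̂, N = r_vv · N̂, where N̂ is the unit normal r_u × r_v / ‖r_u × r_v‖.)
L = -4;  M = 0;  N = 0

Compute the unit normal N̂(u, v) = (cos(u), sin(u), 0), and the second partials r_uu, r_uv, r_vv. Take dot products:
  L(u, v) = r_uu · N̂ = -4,
  M(u, v) = r_uv · N̂ = 0,
  N(u, v) = r_vv · N̂ = 0.
Evaluating at (u, v) = (-3*pi/4, -1):
  L = -4, M = 0, N = 0.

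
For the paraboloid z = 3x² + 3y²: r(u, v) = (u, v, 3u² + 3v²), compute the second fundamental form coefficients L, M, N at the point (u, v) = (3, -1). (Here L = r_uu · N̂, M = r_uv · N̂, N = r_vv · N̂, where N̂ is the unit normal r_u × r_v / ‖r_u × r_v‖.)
L = 6/19;  M = 0;  N = 6/19

Compute the unit normal N̂(u, v) = (-6*u/sqrt(36*u^2 + 36*v^2 + 1), -6*v/sqrt(36*u^2 + 36*v^2 + 1), 1/sqrt(36*u^2 + 36*v^2 + 1)), and the second partials r_uu, r_uv, r_vv. Take dot products:
  L(u, v) = r_uu · N̂ = 6/sqrt(36*u^2 + 36*v^2 + 1),
  M(u, v) = r_uv · N̂ = 0,
  N(u, v) = r_vv · N̂ = 6/sqrt(36*u^2 + 36*v^2 + 1).
Evaluating at (u, v) = (3, -1):
  L = 6/19, M = 0, N = 6/19.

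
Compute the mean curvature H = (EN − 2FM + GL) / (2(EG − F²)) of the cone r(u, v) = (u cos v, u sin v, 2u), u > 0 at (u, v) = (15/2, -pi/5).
H = 2*sqrt(5)/75

With E = 5, F = 0, G = u^2, L = 0, M = 0, N = 2*sqrt(5)*u^2/(5*Abs(u)), assemble
  H = (EN − 2FM + GL) / (2(EG − F²)) = sqrt(5)/(5*Abs(u)).
At (u, v) = (15/2, -pi/5): H = 2*sqrt(5)/75.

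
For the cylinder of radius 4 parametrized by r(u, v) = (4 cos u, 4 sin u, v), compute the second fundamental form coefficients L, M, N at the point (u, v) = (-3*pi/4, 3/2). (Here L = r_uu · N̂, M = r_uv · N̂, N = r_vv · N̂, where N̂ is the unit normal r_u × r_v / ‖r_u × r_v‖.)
L = -4;  M = 0;  N = 0

Compute the unit normal N̂(u, v) = (cos(u), sin(u), 0), and the second partials r_uu, r_uv, r_vv. Take dot products:
  L(u, v) = r_uu · N̂ = -4,
  M(u, v) = r_uv · N̂ = 0,
  N(u, v) = r_vv · N̂ = 0.
Evaluating at (u, v) = (-3*pi/4, 3/2):
  L = -4, M = 0, N = 0.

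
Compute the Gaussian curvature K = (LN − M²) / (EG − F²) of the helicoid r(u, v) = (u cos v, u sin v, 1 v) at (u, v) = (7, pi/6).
K = -1/2500

Coefficients of the first fundamental form: E = 1, F = 0, G = u^2 + 1.
Coefficients of the second fundamental form: L = 0, M = -1/sqrt(u^2 + 1), N = 0.
Assemble K = (LN − M²)/(EG − F²) = -1/(u^2 + 1)^2. At (u, v) = (7, pi/6): K = -1/2500.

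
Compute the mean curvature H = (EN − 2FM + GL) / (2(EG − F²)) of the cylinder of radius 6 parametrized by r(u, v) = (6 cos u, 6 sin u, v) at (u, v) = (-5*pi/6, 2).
H = -1/12

With E = 36, F = 0, G = 1, L = -6, M = 0, N = 0, assemble
  H = (EN − 2FM + GL) / (2(EG − F²)) = -1/12.
At (u, v) = (-5*pi/6, 2): H = -1/12.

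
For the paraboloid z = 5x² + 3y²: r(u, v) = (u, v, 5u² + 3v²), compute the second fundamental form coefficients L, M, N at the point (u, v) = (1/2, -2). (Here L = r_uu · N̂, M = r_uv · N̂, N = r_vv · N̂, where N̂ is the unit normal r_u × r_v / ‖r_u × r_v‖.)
L = sqrt(170)/17;  M = 0;  N = 3*sqrt(170)/85

Compute the unit normal N̂(u, v) = (-10*u/sqrt(100*u^2 + 36*v^2 + 1), -6*v/sqrt(100*u^2 + 36*v^2 + 1), 1/sqrt(100*u^2 + 36*v^2 + 1)), and the second partials r_uu, r_uv, r_vv. Take dot products:
  L(u, v) = r_uu · N̂ = 10/sqrt(100*u^2 + 36*v^2 + 1),
  M(u, v) = r_uv · N̂ = 0,
  N(u, v) = r_vv · N̂ = 6/sqrt(100*u^2 + 36*v^2 + 1).
Evaluating at (u, v) = (1/2, -2):
  L = sqrt(170)/17, M = 0, N = 3*sqrt(170)/85.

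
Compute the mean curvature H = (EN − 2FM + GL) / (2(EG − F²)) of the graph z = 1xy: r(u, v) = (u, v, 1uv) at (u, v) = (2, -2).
H = 4/27

With E = v^2 + 1, F = u*v, G = u^2 + 1, L = 0, M = 1/sqrt(u^2 + v^2 + 1), N = 0, assemble
  H = (EN − 2FM + GL) / (2(EG − F²)) = -u*v/(u^2 + v^2 + 1)^(3/2).
At (u, v) = (2, -2): H = 4/27.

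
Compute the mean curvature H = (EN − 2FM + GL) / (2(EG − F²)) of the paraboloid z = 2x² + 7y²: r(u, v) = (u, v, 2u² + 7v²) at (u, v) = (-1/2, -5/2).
H = 829*sqrt(1230)/504300

With E = 16*u^2 + 1, F = 56*u*v, G = 196*v^2 + 1, L = 4/sqrt(16*u^2 + 196*v^2 + 1), M = 0, N = 14/sqrt(16*u^2 + 196*v^2 + 1), assemble
  H = (EN − 2FM + GL) / (2(EG − F²)) = (112*u^2 + 392*v^2 + 9)/(16*u^2 + 196*v^2 + 1)^(3/2).
At (u, v) = (-1/2, -5/2): H = 829*sqrt(1230)/504300.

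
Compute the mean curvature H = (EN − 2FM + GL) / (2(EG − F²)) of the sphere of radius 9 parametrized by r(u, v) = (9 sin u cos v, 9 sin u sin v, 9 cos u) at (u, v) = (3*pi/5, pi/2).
H = -1/9

With E = 81, F = 0, G = 81*sin(u)^2, L = -9*sin(u)/Abs(sin(u)), M = 0, N = -9*sin(u)^3/Abs(sin(u)), assemble
  H = (EN − 2FM + GL) / (2(EG − F²)) = -sin(u)/(9*Abs(sin(u))).
At (u, v) = (3*pi/5, pi/2): H = -1/9.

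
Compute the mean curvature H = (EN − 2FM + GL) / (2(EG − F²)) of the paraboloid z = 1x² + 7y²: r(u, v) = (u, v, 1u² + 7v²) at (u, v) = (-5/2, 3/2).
H = 624*sqrt(467)/218089

With E = 4*u^2 + 1, F = 28*u*v, G = 196*v^2 + 1, L = 2/sqrt(4*u^2 + 196*v^2 + 1), M = 0, N = 14/sqrt(4*u^2 + 196*v^2 + 1), assemble
  H = (EN − 2FM + GL) / (2(EG − F²)) = 4*(7*u^2 + 49*v^2 + 2)/(4*u^2 + 196*v^2 + 1)^(3/2).
At (u, v) = (-5/2, 3/2): H = 624*sqrt(467)/218089.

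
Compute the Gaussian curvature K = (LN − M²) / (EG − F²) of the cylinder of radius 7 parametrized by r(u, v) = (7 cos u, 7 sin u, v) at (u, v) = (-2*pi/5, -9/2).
K = 0

Coefficients of the first fundamental form: E = 49, F = 0, G = 1.
Coefficients of the second fundamental form: L = -7, M = 0, N = 0.
Assemble K = (LN − M²)/(EG − F²) = 0. At (u, v) = (-2*pi/5, -9/2): K = 0.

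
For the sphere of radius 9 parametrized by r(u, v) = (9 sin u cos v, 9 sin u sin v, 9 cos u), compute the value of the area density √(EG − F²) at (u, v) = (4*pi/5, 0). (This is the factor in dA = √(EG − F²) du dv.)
√(EG − F²)|_{(4*pi/5, 0)} = 81*sqrt(10 - 2*sqrt(5))/4

E = 81, F = 0, G = 81*sin(u)^2, so EG − F² = 6561*sin(u)^2. Taking the positive square root: √(EG − F²) = 81*Abs(sin(u)). At (u, v) = (4*pi/5, 0): 81*sqrt(10 - 2*sqrt(5))/4.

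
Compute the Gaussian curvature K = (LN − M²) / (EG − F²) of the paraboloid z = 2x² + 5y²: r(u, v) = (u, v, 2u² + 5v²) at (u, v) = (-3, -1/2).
K = 2/1445

Coefficients of the first fundamental form: E = 16*u^2 + 1, F = 40*u*v, G = 100*v^2 + 1.
Coefficients of the second fundamental form: L = 4/sqrt(16*u^2 + 100*v^2 + 1), M = 0, N = 10/sqrt(16*u^2 + 100*v^2 + 1).
Assemble K = (LN − M²)/(EG − F²) = 40/(256*u^4 + 3200*u^2*v^2 + 32*u^2 + 10000*v^4 + 200*v^2 + 1). At (u, v) = (-3, -1/2): K = 2/1445.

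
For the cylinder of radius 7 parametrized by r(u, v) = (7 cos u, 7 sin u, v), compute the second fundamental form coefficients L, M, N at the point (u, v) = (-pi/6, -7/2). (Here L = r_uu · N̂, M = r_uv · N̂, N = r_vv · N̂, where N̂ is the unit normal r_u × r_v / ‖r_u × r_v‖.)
L = -7;  M = 0;  N = 0

Compute the unit normal N̂(u, v) = (cos(u), sin(u), 0), and the second partials r_uu, r_uv, r_vv. Take dot products:
  L(u, v) = r_uu · N̂ = -7,
  M(u, v) = r_uv · N̂ = 0,
  N(u, v) = r_vv · N̂ = 0.
Evaluating at (u, v) = (-pi/6, -7/2):
  L = -7, M = 0, N = 0.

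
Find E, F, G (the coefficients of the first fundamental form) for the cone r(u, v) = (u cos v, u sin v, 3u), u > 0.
E = 10;  F = 0;  G = u^2

Compute partials: r_u = (cos(v), sin(v), 3), r_v = (-u*sin(v), u*cos(v), 0). Then
  E = r_u · r_u = 10,
  F = r_u · r_v = 0,
  G = r_v · r_v = u^2.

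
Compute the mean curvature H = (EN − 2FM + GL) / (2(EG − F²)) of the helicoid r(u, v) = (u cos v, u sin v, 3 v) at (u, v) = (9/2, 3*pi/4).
H = 0

With E = 1, F = 0, G = u^2 + 9, L = 0, M = -3/sqrt(u^2 + 9), N = 0, assemble
  H = (EN − 2FM + GL) / (2(EG − F²)) = 0.
At (u, v) = (9/2, 3*pi/4): H = 0.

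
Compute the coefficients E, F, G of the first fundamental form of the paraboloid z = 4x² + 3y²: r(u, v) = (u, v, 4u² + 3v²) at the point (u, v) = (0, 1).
E = 1;  F = 0;  G = 37

Partials: r_u = (1, 0, 8*u), r_v = (0, 1, 6*v). As functions of (u, v):
  E = r_u · r_u = 64*u^2 + 1,
  F = r_u · r_v = 48*u*v,
  G = r_v · r_v = 36*v^2 + 1.
Evaluating at (u, v) = (0, 1): E = 1, F = 0, G = 37.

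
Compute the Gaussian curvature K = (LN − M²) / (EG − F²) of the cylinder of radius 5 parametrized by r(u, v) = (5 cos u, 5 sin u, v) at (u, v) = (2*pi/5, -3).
K = 0

Coefficients of the first fundamental form: E = 25, F = 0, G = 1.
Coefficients of the second fundamental form: L = -5, M = 0, N = 0.
Assemble K = (LN − M²)/(EG − F²) = 0. At (u, v) = (2*pi/5, -3): K = 0.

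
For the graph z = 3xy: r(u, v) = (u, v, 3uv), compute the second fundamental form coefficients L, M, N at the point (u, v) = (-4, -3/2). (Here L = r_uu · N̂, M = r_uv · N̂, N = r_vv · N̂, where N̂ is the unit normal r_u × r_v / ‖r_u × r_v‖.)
L = 0;  M = 6*sqrt(661)/661;  N = 0

Compute the unit normal N̂(u, v) = (-3*v/sqrt(9*u^2 + 9*v^2 + 1), -3*u/sqrt(9*u^2 + 9*v^2 + 1), 1/sqrt(9*u^2 + 9*v^2 + 1)), and the second partials r_uu, r_uv, r_vv. Take dot products:
  L(u, v) = r_uu · N̂ = 0,
  M(u, v) = r_uv · N̂ = 3/sqrt(9*u^2 + 9*v^2 + 1),
  N(u, v) = r_vv · N̂ = 0.
Evaluating at (u, v) = (-4, -3/2):
  L = 0, M = 6*sqrt(661)/661, N = 0.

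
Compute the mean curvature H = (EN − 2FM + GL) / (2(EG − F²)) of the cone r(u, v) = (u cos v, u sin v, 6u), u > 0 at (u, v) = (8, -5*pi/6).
H = 3*sqrt(37)/296

With E = 37, F = 0, G = u^2, L = 0, M = 0, N = 6*sqrt(37)*u^2/(37*Abs(u)), assemble
  H = (EN − 2FM + GL) / (2(EG − F²)) = 3*sqrt(37)/(37*Abs(u)).
At (u, v) = (8, -5*pi/6): H = 3*sqrt(37)/296.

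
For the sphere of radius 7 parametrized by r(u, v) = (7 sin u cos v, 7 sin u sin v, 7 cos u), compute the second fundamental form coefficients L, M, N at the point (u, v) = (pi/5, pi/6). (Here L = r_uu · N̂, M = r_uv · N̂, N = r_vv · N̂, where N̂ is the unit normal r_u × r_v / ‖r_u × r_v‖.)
L = -7;  M = 0;  N = -35/8 + 7*sqrt(5)/8

Compute the unit normal N̂(u, v) = (sin(u)^2*cos(v)/Abs(sin(u)), sin(u)^2*sin(v)/Abs(sin(u)), sin(2*u)/(2*Abs(sin(u)))), and the second partials r_uu, r_uv, r_vv. Take dot products:
  L(u, v) = r_uu · N̂ = -7*sin(u)/Abs(sin(u)),
  M(u, v) = r_uv · N̂ = 0,
  N(u, v) = r_vv · N̂ = -7*sin(u)^3/Abs(sin(u)).
Evaluating at (u, v) = (pi/5, pi/6):
  L = -7, M = 0, N = -35/8 + 7*sqrt(5)/8.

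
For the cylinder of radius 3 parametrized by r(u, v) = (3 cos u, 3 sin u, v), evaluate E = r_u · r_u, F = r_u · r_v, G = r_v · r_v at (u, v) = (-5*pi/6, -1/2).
E = 9;  F = 0;  G = 1

Partials: r_u = (-3*sin(u), 3*cos(u), 0), r_v = (0, 0, 1). As functions of (u, v):
  E = r_u · r_u = 9,
  F = r_u · r_v = 0,
  G = r_v · r_v = 1.
Evaluating at (u, v) = (-5*pi/6, -1/2): E = 9, F = 0, G = 1.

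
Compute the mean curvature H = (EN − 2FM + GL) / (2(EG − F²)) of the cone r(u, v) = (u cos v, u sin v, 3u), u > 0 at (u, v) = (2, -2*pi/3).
H = 3*sqrt(10)/40

With E = 10, F = 0, G = u^2, L = 0, M = 0, N = 3*sqrt(10)*u^2/(10*Abs(u)), assemble
  H = (EN − 2FM + GL) / (2(EG − F²)) = 3*sqrt(10)/(20*Abs(u)).
At (u, v) = (2, -2*pi/3): H = 3*sqrt(10)/40.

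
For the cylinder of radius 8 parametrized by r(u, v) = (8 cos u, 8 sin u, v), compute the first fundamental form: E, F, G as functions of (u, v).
E = 64;  F = 0;  G = 1

Compute partials: r_u = (-8*sin(u), 8*cos(u), 0), r_v = (0, 0, 1). Then
  E = r_u · r_u = 64,
  F = r_u · r_v = 0,
  G = r_v · r_v = 1.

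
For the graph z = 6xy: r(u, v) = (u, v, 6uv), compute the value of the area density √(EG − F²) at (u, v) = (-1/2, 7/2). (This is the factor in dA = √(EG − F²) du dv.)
√(EG − F²)|_{(-1/2, 7/2)} = sqrt(451)

E = 36*v^2 + 1, F = 36*u*v, G = 36*u^2 + 1, so EG − F² = 36*u^2 + 36*v^2 + 1. Taking the positive square root: √(EG − F²) = sqrt(36*u^2 + 36*v^2 + 1). At (u, v) = (-1/2, 7/2): sqrt(451).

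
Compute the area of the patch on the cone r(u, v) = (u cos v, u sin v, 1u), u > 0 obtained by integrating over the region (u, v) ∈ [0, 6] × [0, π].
Area = 18*sqrt(2)*pi

Area = ∫∫ √(EG − F²) du dv with √(EG − F²) = sqrt(2)*Abs(u). Integrating over [0, 6] × [0, π] gives 18*sqrt(2)*pi.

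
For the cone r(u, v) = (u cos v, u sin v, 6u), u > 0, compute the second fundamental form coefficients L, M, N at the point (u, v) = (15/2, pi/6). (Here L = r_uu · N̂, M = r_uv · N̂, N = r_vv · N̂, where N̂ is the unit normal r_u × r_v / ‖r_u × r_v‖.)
L = 0;  M = 0;  N = 45*sqrt(37)/37

Compute the unit normal N̂(u, v) = (-6*sqrt(37)*u*cos(v)/(37*Abs(u)), -6*sqrt(37)*u*sin(v)/(37*Abs(u)), sqrt(37)*u/(37*Abs(u))), and the second partials r_uu, r_uv, r_vv. Take dot products:
  L(u, v) = r_uu · N̂ = 0,
  M(u, v) = r_uv · N̂ = 0,
  N(u, v) = r_vv · N̂ = 6*sqrt(37)*u^2/(37*Abs(u)).
Evaluating at (u, v) = (15/2, pi/6):
  L = 0, M = 0, N = 45*sqrt(37)/37.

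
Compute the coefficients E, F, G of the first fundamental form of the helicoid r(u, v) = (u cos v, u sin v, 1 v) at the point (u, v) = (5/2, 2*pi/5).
E = 1;  F = 0;  G = 29/4

Partials: r_u = (cos(v), sin(v), 0), r_v = (-u*sin(v), u*cos(v), 1). As functions of (u, v):
  E = r_u · r_u = 1,
  F = r_u · r_v = 0,
  G = r_v · r_v = u^2 + 1.
Evaluating at (u, v) = (5/2, 2*pi/5): E = 1, F = 0, G = 29/4.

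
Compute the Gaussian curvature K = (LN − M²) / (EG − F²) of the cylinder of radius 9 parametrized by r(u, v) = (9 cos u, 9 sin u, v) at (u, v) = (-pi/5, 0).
K = 0

Coefficients of the first fundamental form: E = 81, F = 0, G = 1.
Coefficients of the second fundamental form: L = -9, M = 0, N = 0.
Assemble K = (LN − M²)/(EG − F²) = 0. At (u, v) = (-pi/5, 0): K = 0.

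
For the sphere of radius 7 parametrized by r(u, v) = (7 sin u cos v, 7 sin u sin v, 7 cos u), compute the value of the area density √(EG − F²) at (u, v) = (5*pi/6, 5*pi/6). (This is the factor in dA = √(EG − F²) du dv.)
√(EG − F²)|_{(5*pi/6, 5*pi/6)} = 49/2

E = 49, F = 0, G = 49*sin(u)^2, so EG − F² = 2401*sin(u)^2. Taking the positive square root: √(EG − F²) = 49*Abs(sin(u)). At (u, v) = (5*pi/6, 5*pi/6): 49/2.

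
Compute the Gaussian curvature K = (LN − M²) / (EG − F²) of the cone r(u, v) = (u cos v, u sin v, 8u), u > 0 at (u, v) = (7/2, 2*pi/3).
K = 0

Coefficients of the first fundamental form: E = 65, F = 0, G = u^2.
Coefficients of the second fundamental form: L = 0, M = 0, N = 8*sqrt(65)*u^2/(65*Abs(u)).
Assemble K = (LN − M²)/(EG − F²) = 0. At (u, v) = (7/2, 2*pi/3): K = 0.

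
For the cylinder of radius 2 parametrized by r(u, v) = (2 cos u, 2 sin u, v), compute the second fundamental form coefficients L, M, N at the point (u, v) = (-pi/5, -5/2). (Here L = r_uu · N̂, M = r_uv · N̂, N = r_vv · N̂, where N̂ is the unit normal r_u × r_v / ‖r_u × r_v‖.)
L = -2;  M = 0;  N = 0

Compute the unit normal N̂(u, v) = (cos(u), sin(u), 0), and the second partials r_uu, r_uv, r_vv. Take dot products:
  L(u, v) = r_uu · N̂ = -2,
  M(u, v) = r_uv · N̂ = 0,
  N(u, v) = r_vv · N̂ = 0.
Evaluating at (u, v) = (-pi/5, -5/2):
  L = -2, M = 0, N = 0.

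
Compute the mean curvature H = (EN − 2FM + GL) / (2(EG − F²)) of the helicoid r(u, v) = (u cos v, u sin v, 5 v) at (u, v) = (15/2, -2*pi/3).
H = 0

With E = 1, F = 0, G = u^2 + 25, L = 0, M = -5/sqrt(u^2 + 25), N = 0, assemble
  H = (EN − 2FM + GL) / (2(EG − F²)) = 0.
At (u, v) = (15/2, -2*pi/3): H = 0.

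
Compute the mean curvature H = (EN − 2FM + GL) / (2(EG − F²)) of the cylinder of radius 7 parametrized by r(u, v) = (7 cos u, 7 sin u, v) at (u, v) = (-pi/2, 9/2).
H = -1/14

With E = 49, F = 0, G = 1, L = -7, M = 0, N = 0, assemble
  H = (EN − 2FM + GL) / (2(EG − F²)) = -1/14.
At (u, v) = (-pi/2, 9/2): H = -1/14.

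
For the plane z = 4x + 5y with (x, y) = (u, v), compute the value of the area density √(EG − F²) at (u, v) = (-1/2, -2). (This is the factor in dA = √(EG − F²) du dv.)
√(EG − F²)|_{(-1/2, -2)} = sqrt(42)

E = 17, F = 20, G = 26, so EG − F² = 42. Taking the positive square root: √(EG − F²) = sqrt(42). At (u, v) = (-1/2, -2): sqrt(42).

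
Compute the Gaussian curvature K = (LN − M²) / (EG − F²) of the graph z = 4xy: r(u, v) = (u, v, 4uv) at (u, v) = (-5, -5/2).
K = -16/251001

Coefficients of the first fundamental form: E = 16*v^2 + 1, F = 16*u*v, G = 16*u^2 + 1.
Coefficients of the second fundamental form: L = 0, M = 4/sqrt(16*u^2 + 16*v^2 + 1), N = 0.
Assemble K = (LN − M²)/(EG − F²) = -16/(256*u^4 + 512*u^2*v^2 + 32*u^2 + 256*v^4 + 32*v^2 + 1). At (u, v) = (-5, -5/2): K = -16/251001.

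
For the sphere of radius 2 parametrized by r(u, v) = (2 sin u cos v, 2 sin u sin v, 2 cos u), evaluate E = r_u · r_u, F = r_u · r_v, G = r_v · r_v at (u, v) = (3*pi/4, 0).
E = 4;  F = 0;  G = 2

Partials: r_u = (2*cos(u)*cos(v), 2*sin(v)*cos(u), -2*sin(u)), r_v = (-2*sin(u)*sin(v), 2*sin(u)*cos(v), 0). As functions of (u, v):
  E = r_u · r_u = 4,
  F = r_u · r_v = 0,
  G = r_v · r_v = 4*sin(u)^2.
Evaluating at (u, v) = (3*pi/4, 0): E = 4, F = 0, G = 2.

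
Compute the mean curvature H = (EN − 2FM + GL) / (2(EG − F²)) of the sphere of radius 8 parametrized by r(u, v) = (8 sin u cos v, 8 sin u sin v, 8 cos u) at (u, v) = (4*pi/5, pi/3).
H = -1/8

With E = 64, F = 0, G = 64*sin(u)^2, L = -8*sin(u)/Abs(sin(u)), M = 0, N = -8*sin(u)^3/Abs(sin(u)), assemble
  H = (EN − 2FM + GL) / (2(EG − F²)) = -sin(u)/(8*Abs(sin(u))).
At (u, v) = (4*pi/5, pi/3): H = -1/8.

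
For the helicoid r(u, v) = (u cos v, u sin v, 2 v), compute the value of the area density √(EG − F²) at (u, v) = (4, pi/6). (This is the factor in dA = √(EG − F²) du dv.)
√(EG − F²)|_{(4, pi/6)} = 2*sqrt(5)

E = 1, F = 0, G = u^2 + 4, so EG − F² = u^2 + 4. Taking the positive square root: √(EG − F²) = sqrt(u^2 + 4). At (u, v) = (4, pi/6): 2*sqrt(5).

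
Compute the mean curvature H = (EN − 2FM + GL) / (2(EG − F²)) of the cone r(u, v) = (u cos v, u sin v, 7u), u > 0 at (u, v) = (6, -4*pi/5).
H = 7*sqrt(2)/120

With E = 50, F = 0, G = u^2, L = 0, M = 0, N = 7*sqrt(2)*u^2/(10*Abs(u)), assemble
  H = (EN − 2FM + GL) / (2(EG − F²)) = 7*sqrt(2)/(20*Abs(u)).
At (u, v) = (6, -4*pi/5): H = 7*sqrt(2)/120.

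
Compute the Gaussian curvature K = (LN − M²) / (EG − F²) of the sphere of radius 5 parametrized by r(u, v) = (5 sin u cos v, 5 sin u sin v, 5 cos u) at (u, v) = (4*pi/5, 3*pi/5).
K = 1/25

Coefficients of the first fundamental form: E = 25, F = 0, G = 25*sin(u)^2.
Coefficients of the second fundamental form: L = -5*sin(u)/Abs(sin(u)), M = 0, N = -5*sin(u)^3/Abs(sin(u)).
Assemble K = (LN − M²)/(EG − F²) = 1/25. At (u, v) = (4*pi/5, 3*pi/5): K = 1/25.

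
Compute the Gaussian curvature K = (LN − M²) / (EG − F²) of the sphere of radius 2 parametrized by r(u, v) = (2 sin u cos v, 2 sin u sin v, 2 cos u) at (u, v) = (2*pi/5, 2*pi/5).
K = 1/4

Coefficients of the first fundamental form: E = 4, F = 0, G = 4*sin(u)^2.
Coefficients of the second fundamental form: L = -2*sin(u)/Abs(sin(u)), M = 0, N = -2*sin(u)^3/Abs(sin(u)).
Assemble K = (LN − M²)/(EG − F²) = 1/4. At (u, v) = (2*pi/5, 2*pi/5): K = 1/4.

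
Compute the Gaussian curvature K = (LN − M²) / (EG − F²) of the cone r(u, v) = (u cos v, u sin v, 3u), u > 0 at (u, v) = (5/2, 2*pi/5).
K = 0

Coefficients of the first fundamental form: E = 10, F = 0, G = u^2.
Coefficients of the second fundamental form: L = 0, M = 0, N = 3*sqrt(10)*u^2/(10*Abs(u)).
Assemble K = (LN − M²)/(EG − F²) = 0. At (u, v) = (5/2, 2*pi/5): K = 0.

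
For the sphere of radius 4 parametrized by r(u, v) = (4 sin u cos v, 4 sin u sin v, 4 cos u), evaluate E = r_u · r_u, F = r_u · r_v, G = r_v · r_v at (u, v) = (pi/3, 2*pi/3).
E = 16;  F = 0;  G = 12

Partials: r_u = (4*cos(u)*cos(v), 4*sin(v)*cos(u), -4*sin(u)), r_v = (-4*sin(u)*sin(v), 4*sin(u)*cos(v), 0). As functions of (u, v):
  E = r_u · r_u = 16,
  F = r_u · r_v = 0,
  G = r_v · r_v = 16*sin(u)^2.
Evaluating at (u, v) = (pi/3, 2*pi/3): E = 16, F = 0, G = 12.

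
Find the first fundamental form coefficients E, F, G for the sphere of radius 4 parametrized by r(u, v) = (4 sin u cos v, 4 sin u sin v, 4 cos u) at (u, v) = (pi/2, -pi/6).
E = 16;  F = 0;  G = 16

Partials: r_u = (4*cos(u)*cos(v), 4*sin(v)*cos(u), -4*sin(u)), r_v = (-4*sin(u)*sin(v), 4*sin(u)*cos(v), 0). As functions of (u, v):
  E = r_u · r_u = 16,
  F = r_u · r_v = 0,
  G = r_v · r_v = 16*sin(u)^2.
Evaluating at (u, v) = (pi/2, -pi/6): E = 16, F = 0, G = 16.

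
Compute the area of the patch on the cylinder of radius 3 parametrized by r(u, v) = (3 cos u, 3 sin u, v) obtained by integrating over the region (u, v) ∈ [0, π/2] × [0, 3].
Area = 9*pi/2

Area = ∫∫ √(EG − F²) du dv with √(EG − F²) = 3. Integrating over [0, π/2] × [0, 3] gives 9*pi/2.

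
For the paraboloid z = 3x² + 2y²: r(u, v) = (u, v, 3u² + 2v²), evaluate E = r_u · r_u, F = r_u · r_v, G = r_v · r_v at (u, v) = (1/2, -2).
E = 10;  F = -24;  G = 65

Partials: r_u = (1, 0, 6*u), r_v = (0, 1, 4*v). As functions of (u, v):
  E = r_u · r_u = 36*u^2 + 1,
  F = r_u · r_v = 24*u*v,
  G = r_v · r_v = 16*v^2 + 1.
Evaluating at (u, v) = (1/2, -2): E = 10, F = -24, G = 65.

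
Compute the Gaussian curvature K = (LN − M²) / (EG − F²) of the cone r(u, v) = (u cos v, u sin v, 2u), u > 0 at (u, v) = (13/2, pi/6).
K = 0

Coefficients of the first fundamental form: E = 5, F = 0, G = u^2.
Coefficients of the second fundamental form: L = 0, M = 0, N = 2*sqrt(5)*u^2/(5*Abs(u)).
Assemble K = (LN − M²)/(EG − F²) = 0. At (u, v) = (13/2, pi/6): K = 0.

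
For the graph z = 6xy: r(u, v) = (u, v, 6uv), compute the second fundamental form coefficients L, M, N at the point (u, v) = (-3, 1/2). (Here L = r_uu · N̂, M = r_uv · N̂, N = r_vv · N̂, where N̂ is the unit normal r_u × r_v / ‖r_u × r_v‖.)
L = 0;  M = 3*sqrt(334)/167;  N = 0

Compute the unit normal N̂(u, v) = (-6*v/sqrt(36*u^2 + 36*v^2 + 1), -6*u/sqrt(36*u^2 + 36*v^2 + 1), 1/sqrt(36*u^2 + 36*v^2 + 1)), and the second partials r_uu, r_uv, r_vv. Take dot products:
  L(u, v) = r_uu · N̂ = 0,
  M(u, v) = r_uv · N̂ = 6/sqrt(36*u^2 + 36*v^2 + 1),
  N(u, v) = r_vv · N̂ = 0.
Evaluating at (u, v) = (-3, 1/2):
  L = 0, M = 3*sqrt(334)/167, N = 0.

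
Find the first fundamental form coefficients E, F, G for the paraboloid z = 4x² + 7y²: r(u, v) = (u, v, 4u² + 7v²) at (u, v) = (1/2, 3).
E = 17;  F = 168;  G = 1765

Partials: r_u = (1, 0, 8*u), r_v = (0, 1, 14*v). As functions of (u, v):
  E = r_u · r_u = 64*u^2 + 1,
  F = r_u · r_v = 112*u*v,
  G = r_v · r_v = 196*v^2 + 1.
Evaluating at (u, v) = (1/2, 3): E = 17, F = 168, G = 1765.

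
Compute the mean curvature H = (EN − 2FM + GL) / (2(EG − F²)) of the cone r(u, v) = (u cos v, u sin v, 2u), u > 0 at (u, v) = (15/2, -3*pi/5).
H = 2*sqrt(5)/75

With E = 5, F = 0, G = u^2, L = 0, M = 0, N = 2*sqrt(5)*u^2/(5*Abs(u)), assemble
  H = (EN − 2FM + GL) / (2(EG − F²)) = sqrt(5)/(5*Abs(u)).
At (u, v) = (15/2, -3*pi/5): H = 2*sqrt(5)/75.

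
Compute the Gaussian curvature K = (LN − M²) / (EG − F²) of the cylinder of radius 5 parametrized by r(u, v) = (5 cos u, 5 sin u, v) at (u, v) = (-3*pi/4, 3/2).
K = 0

Coefficients of the first fundamental form: E = 25, F = 0, G = 1.
Coefficients of the second fundamental form: L = -5, M = 0, N = 0.
Assemble K = (LN − M²)/(EG − F²) = 0. At (u, v) = (-3*pi/4, 3/2): K = 0.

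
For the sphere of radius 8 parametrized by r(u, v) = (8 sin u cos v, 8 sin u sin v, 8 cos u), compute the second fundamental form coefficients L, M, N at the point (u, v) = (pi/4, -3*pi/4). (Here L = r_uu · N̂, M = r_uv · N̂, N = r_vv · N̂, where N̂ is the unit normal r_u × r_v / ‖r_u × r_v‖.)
L = -8;  M = 0;  N = -4

Compute the unit normal N̂(u, v) = (sin(u)^2*cos(v)/Abs(sin(u)), sin(u)^2*sin(v)/Abs(sin(u)), sin(2*u)/(2*Abs(sin(u)))), and the second partials r_uu, r_uv, r_vv. Take dot products:
  L(u, v) = r_uu · N̂ = -8*sin(u)/Abs(sin(u)),
  M(u, v) = r_uv · N̂ = 0,
  N(u, v) = r_vv · N̂ = -8*sin(u)^3/Abs(sin(u)).
Evaluating at (u, v) = (pi/4, -3*pi/4):
  L = -8, M = 0, N = -4.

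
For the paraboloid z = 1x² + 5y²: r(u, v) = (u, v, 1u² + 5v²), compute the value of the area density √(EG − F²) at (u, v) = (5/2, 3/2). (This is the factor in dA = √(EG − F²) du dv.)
√(EG − F²)|_{(5/2, 3/2)} = sqrt(251)

E = 4*u^2 + 1, F = 20*u*v, G = 100*v^2 + 1, so EG − F² = 4*u^2 + 100*v^2 + 1. Taking the positive square root: √(EG − F²) = sqrt(4*u^2 + 100*v^2 + 1). At (u, v) = (5/2, 3/2): sqrt(251).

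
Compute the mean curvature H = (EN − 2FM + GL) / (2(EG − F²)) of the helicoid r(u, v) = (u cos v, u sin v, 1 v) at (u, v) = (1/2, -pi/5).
H = 0

With E = 1, F = 0, G = u^2 + 1, L = 0, M = -1/sqrt(u^2 + 1), N = 0, assemble
  H = (EN − 2FM + GL) / (2(EG − F²)) = 0.
At (u, v) = (1/2, -pi/5): H = 0.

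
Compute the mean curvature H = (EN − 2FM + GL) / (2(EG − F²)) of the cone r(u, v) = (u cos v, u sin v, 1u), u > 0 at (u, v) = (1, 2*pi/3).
H = sqrt(2)/4

With E = 2, F = 0, G = u^2, L = 0, M = 0, N = sqrt(2)*u^2/(2*Abs(u)), assemble
  H = (EN − 2FM + GL) / (2(EG − F²)) = sqrt(2)/(4*Abs(u)).
At (u, v) = (1, 2*pi/3): H = sqrt(2)/4.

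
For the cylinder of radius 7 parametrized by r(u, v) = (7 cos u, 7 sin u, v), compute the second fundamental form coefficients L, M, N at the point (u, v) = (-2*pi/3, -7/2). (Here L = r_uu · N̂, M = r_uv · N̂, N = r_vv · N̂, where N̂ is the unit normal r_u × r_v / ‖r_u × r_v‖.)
L = -7;  M = 0;  N = 0

Compute the unit normal N̂(u, v) = (cos(u), sin(u), 0), and the second partials r_uu, r_uv, r_vv. Take dot products:
  L(u, v) = r_uu · N̂ = -7,
  M(u, v) = r_uv · N̂ = 0,
  N(u, v) = r_vv · N̂ = 0.
Evaluating at (u, v) = (-2*pi/3, -7/2):
  L = -7, M = 0, N = 0.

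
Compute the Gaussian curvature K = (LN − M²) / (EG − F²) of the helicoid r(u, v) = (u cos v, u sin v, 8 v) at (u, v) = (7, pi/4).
K = -64/12769

Coefficients of the first fundamental form: E = 1, F = 0, G = u^2 + 64.
Coefficients of the second fundamental form: L = 0, M = -8/sqrt(u^2 + 64), N = 0.
Assemble K = (LN − M²)/(EG − F²) = -64/(u^2 + 64)^2. At (u, v) = (7, pi/4): K = -64/12769.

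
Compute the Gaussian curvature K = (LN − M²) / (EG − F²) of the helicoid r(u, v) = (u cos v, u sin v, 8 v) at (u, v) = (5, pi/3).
K = -64/7921

Coefficients of the first fundamental form: E = 1, F = 0, G = u^2 + 64.
Coefficients of the second fundamental form: L = 0, M = -8/sqrt(u^2 + 64), N = 0.
Assemble K = (LN − M²)/(EG − F²) = -64/(u^2 + 64)^2. At (u, v) = (5, pi/3): K = -64/7921.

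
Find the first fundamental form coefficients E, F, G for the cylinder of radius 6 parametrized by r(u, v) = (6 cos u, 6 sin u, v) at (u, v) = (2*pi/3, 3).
E = 36;  F = 0;  G = 1

Partials: r_u = (-6*sin(u), 6*cos(u), 0), r_v = (0, 0, 1). As functions of (u, v):
  E = r_u · r_u = 36,
  F = r_u · r_v = 0,
  G = r_v · r_v = 1.
Evaluating at (u, v) = (2*pi/3, 3): E = 36, F = 0, G = 1.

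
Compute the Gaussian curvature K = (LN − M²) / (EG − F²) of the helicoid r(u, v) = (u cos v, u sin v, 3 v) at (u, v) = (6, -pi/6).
K = -1/225

Coefficients of the first fundamental form: E = 1, F = 0, G = u^2 + 9.
Coefficients of the second fundamental form: L = 0, M = -3/sqrt(u^2 + 9), N = 0.
Assemble K = (LN − M²)/(EG − F²) = -9/(u^2 + 9)^2. At (u, v) = (6, -pi/6): K = -1/225.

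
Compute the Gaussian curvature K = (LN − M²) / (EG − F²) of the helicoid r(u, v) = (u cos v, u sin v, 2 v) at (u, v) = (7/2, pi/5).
K = -64/4225

Coefficients of the first fundamental form: E = 1, F = 0, G = u^2 + 4.
Coefficients of the second fundamental form: L = 0, M = -2/sqrt(u^2 + 4), N = 0.
Assemble K = (LN − M²)/(EG − F²) = -4/(u^2 + 4)^2. At (u, v) = (7/2, pi/5): K = -64/4225.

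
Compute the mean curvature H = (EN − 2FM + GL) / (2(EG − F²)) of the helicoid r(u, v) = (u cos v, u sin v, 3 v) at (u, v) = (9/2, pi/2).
H = 0

With E = 1, F = 0, G = u^2 + 9, L = 0, M = -3/sqrt(u^2 + 9), N = 0, assemble
  H = (EN − 2FM + GL) / (2(EG − F²)) = 0.
At (u, v) = (9/2, pi/2): H = 0.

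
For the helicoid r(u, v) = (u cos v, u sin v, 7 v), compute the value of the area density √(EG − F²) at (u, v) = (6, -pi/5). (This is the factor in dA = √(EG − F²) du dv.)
√(EG − F²)|_{(6, -pi/5)} = sqrt(85)

E = 1, F = 0, G = u^2 + 49, so EG − F² = u^2 + 49. Taking the positive square root: √(EG − F²) = sqrt(u^2 + 49). At (u, v) = (6, -pi/5): sqrt(85).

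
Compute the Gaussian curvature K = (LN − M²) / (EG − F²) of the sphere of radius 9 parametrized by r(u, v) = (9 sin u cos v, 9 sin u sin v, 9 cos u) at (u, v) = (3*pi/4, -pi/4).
K = 1/81

Coefficients of the first fundamental form: E = 81, F = 0, G = 81*sin(u)^2.
Coefficients of the second fundamental form: L = -9*sin(u)/Abs(sin(u)), M = 0, N = -9*sin(u)^3/Abs(sin(u)).
Assemble K = (LN − M²)/(EG − F²) = 1/81. At (u, v) = (3*pi/4, -pi/4): K = 1/81.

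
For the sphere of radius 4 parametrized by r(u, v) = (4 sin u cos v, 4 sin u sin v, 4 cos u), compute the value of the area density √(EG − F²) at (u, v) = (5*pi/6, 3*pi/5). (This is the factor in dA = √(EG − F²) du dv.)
√(EG − F²)|_{(5*pi/6, 3*pi/5)} = 8

E = 16, F = 0, G = 16*sin(u)^2, so EG − F² = 256*sin(u)^2. Taking the positive square root: √(EG − F²) = 16*Abs(sin(u)). At (u, v) = (5*pi/6, 3*pi/5): 8.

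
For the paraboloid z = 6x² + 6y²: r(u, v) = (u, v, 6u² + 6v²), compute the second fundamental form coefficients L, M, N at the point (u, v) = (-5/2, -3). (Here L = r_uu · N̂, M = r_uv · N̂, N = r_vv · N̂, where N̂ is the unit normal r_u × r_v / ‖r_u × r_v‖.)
L = 12*sqrt(13)/169;  M = 0;  N = 12*sqrt(13)/169

Compute the unit normal N̂(u, v) = (-12*u/sqrt(144*u^2 + 144*v^2 + 1), -12*v/sqrt(144*u^2 + 144*v^2 + 1), 1/sqrt(144*u^2 + 144*v^2 + 1)), and the second partials r_uu, r_uv, r_vv. Take dot products:
  L(u, v) = r_uu · N̂ = 12/sqrt(144*u^2 + 144*v^2 + 1),
  M(u, v) = r_uv · N̂ = 0,
  N(u, v) = r_vv · N̂ = 12/sqrt(144*u^2 + 144*v^2 + 1).
Evaluating at (u, v) = (-5/2, -3):
  L = 12*sqrt(13)/169, M = 0, N = 12*sqrt(13)/169.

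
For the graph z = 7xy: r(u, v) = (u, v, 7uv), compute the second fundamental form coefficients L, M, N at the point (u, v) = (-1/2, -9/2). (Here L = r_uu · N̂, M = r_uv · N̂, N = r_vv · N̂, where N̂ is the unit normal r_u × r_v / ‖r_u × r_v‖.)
L = 0;  M = 7*sqrt(4022)/2011;  N = 0

Compute the unit normal N̂(u, v) = (-7*v/sqrt(49*u^2 + 49*v^2 + 1), -7*u/sqrt(49*u^2 + 49*v^2 + 1), 1/sqrt(49*u^2 + 49*v^2 + 1)), and the second partials r_uu, r_uv, r_vv. Take dot products:
  L(u, v) = r_uu · N̂ = 0,
  M(u, v) = r_uv · N̂ = 7/sqrt(49*u^2 + 49*v^2 + 1),
  N(u, v) = r_vv · N̂ = 0.
Evaluating at (u, v) = (-1/2, -9/2):
  L = 0, M = 7*sqrt(4022)/2011, N = 0.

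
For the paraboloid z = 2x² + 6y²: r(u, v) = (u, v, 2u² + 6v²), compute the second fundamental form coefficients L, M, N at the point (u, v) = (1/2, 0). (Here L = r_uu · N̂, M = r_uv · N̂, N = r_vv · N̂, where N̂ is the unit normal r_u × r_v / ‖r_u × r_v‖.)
L = 4*sqrt(5)/5;  M = 0;  N = 12*sqrt(5)/5

Compute the unit normal N̂(u, v) = (-4*u/sqrt(16*u^2 + 144*v^2 + 1), -12*v/sqrt(16*u^2 + 144*v^2 + 1), 1/sqrt(16*u^2 + 144*v^2 + 1)), and the second partials r_uu, r_uv, r_vv. Take dot products:
  L(u, v) = r_uu · N̂ = 4/sqrt(16*u^2 + 144*v^2 + 1),
  M(u, v) = r_uv · N̂ = 0,
  N(u, v) = r_vv · N̂ = 12/sqrt(16*u^2 + 144*v^2 + 1).
Evaluating at (u, v) = (1/2, 0):
  L = 4*sqrt(5)/5, M = 0, N = 12*sqrt(5)/5.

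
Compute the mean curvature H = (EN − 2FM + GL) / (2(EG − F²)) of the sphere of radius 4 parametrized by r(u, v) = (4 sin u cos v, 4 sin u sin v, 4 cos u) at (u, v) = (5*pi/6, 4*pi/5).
H = -1/4

With E = 16, F = 0, G = 16*sin(u)^2, L = -4*sin(u)/Abs(sin(u)), M = 0, N = -4*sin(u)^3/Abs(sin(u)), assemble
  H = (EN − 2FM + GL) / (2(EG − F²)) = -sin(u)/(4*Abs(sin(u))).
At (u, v) = (5*pi/6, 4*pi/5): H = -1/4.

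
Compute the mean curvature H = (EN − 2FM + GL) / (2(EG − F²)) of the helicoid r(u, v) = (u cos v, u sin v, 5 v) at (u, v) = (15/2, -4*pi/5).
H = 0

With E = 1, F = 0, G = u^2 + 25, L = 0, M = -5/sqrt(u^2 + 25), N = 0, assemble
  H = (EN − 2FM + GL) / (2(EG − F²)) = 0.
At (u, v) = (15/2, -4*pi/5): H = 0.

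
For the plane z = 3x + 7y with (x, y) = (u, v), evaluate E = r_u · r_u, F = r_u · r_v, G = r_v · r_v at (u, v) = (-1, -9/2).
E = 10;  F = 21;  G = 50

Partials: r_u = (1, 0, 3), r_v = (0, 1, 7). As functions of (u, v):
  E = r_u · r_u = 10,
  F = r_u · r_v = 21,
  G = r_v · r_v = 50.
Evaluating at (u, v) = (-1, -9/2): E = 10, F = 21, G = 50.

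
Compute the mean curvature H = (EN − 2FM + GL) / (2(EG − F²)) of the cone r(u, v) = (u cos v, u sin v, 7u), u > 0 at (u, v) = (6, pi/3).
H = 7*sqrt(2)/120

With E = 50, F = 0, G = u^2, L = 0, M = 0, N = 7*sqrt(2)*u^2/(10*Abs(u)), assemble
  H = (EN − 2FM + GL) / (2(EG − F²)) = 7*sqrt(2)/(20*Abs(u)).
At (u, v) = (6, pi/3): H = 7*sqrt(2)/120.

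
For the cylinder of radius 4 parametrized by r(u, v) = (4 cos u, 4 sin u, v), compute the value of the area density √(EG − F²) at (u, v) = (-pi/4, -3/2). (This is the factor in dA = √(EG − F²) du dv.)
√(EG − F²)|_{(-pi/4, -3/2)} = 4

E = 16, F = 0, G = 1, so EG − F² = 16. Taking the positive square root: √(EG − F²) = 4. At (u, v) = (-pi/4, -3/2): 4.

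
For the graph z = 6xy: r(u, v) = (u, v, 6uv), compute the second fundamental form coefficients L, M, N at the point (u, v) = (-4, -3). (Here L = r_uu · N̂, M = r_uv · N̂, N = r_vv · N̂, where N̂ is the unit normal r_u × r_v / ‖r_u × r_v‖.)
L = 0;  M = 6*sqrt(901)/901;  N = 0

Compute the unit normal N̂(u, v) = (-6*v/sqrt(36*u^2 + 36*v^2 + 1), -6*u/sqrt(36*u^2 + 36*v^2 + 1), 1/sqrt(36*u^2 + 36*v^2 + 1)), and the second partials r_uu, r_uv, r_vv. Take dot products:
  L(u, v) = r_uu · N̂ = 0,
  M(u, v) = r_uv · N̂ = 6/sqrt(36*u^2 + 36*v^2 + 1),
  N(u, v) = r_vv · N̂ = 0.
Evaluating at (u, v) = (-4, -3):
  L = 0, M = 6*sqrt(901)/901, N = 0.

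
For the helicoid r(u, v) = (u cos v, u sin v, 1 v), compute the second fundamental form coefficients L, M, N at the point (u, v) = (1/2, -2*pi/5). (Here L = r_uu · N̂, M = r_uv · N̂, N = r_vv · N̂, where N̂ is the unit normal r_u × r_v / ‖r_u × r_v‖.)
L = 0;  M = -2*sqrt(5)/5;  N = 0

Compute the unit normal N̂(u, v) = (sin(v)/sqrt(u^2 + 1), -cos(v)/sqrt(u^2 + 1), u/sqrt(u^2 + 1)), and the second partials r_uu, r_uv, r_vv. Take dot products:
  L(u, v) = r_uu · N̂ = 0,
  M(u, v) = r_uv · N̂ = -1/sqrt(u^2 + 1),
  N(u, v) = r_vv · N̂ = 0.
Evaluating at (u, v) = (1/2, -2*pi/5):
  L = 0, M = -2*sqrt(5)/5, N = 0.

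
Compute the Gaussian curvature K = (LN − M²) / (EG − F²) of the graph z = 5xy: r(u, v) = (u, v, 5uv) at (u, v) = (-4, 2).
K = -25/251001

Coefficients of the first fundamental form: E = 25*v^2 + 1, F = 25*u*v, G = 25*u^2 + 1.
Coefficients of the second fundamental form: L = 0, M = 5/sqrt(25*u^2 + 25*v^2 + 1), N = 0.
Assemble K = (LN − M²)/(EG − F²) = -25/(625*u^4 + 1250*u^2*v^2 + 50*u^2 + 625*v^4 + 50*v^2 + 1). At (u, v) = (-4, 2): K = -25/251001.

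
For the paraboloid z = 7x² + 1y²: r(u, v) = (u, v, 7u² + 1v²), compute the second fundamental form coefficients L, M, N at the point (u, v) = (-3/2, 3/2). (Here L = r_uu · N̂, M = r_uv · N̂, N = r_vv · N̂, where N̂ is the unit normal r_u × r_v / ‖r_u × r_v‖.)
L = 14*sqrt(451)/451;  M = 0;  N = 2*sqrt(451)/451

Compute the unit normal N̂(u, v) = (-14*u/sqrt(196*u^2 + 4*v^2 + 1), -2*v/sqrt(196*u^2 + 4*v^2 + 1), 1/sqrt(196*u^2 + 4*v^2 + 1)), and the second partials r_uu, r_uv, r_vv. Take dot products:
  L(u, v) = r_uu · N̂ = 14/sqrt(196*u^2 + 4*v^2 + 1),
  M(u, v) = r_uv · N̂ = 0,
  N(u, v) = r_vv · N̂ = 2/sqrt(196*u^2 + 4*v^2 + 1).
Evaluating at (u, v) = (-3/2, 3/2):
  L = 14*sqrt(451)/451, M = 0, N = 2*sqrt(451)/451.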